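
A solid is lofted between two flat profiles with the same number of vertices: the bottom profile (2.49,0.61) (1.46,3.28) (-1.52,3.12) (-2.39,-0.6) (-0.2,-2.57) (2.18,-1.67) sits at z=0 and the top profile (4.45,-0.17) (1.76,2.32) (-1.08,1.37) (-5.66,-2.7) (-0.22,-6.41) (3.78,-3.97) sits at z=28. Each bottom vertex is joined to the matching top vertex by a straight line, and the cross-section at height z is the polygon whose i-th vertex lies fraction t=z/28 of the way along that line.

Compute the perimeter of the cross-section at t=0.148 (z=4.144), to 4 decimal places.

Perimeter at t=0.148: 18.7986

Cross-section at t=0.148: each vertex is (1-t)·p0[i] + t·p1[i].
  v1: (1-0.148)·(2.49,0.61) + 0.148·(4.45,-0.17) = (2.7801,0.4946)
  v2: (1-0.148)·(1.46,3.28) + 0.148·(1.76,2.32) = (1.5044,3.1379)
  v3: (1-0.148)·(-1.52,3.12) + 0.148·(-1.08,1.37) = (-1.4549,2.8610)
  v4: (1-0.148)·(-2.39,-0.6) + 0.148·(-5.66,-2.7) = (-2.8740,-0.9108)
  v5: (1-0.148)·(-0.2,-2.57) + 0.148·(-0.22,-6.41) = (-0.2030,-3.1383)
  v6: (1-0.148)·(2.18,-1.67) + 0.148·(3.78,-3.97) = (2.4168,-2.0104)
Perimeter = Σ |v_{i+1} − v_i|:
  edge 1→2: √(-1.2757² + 2.6434²) = 2.9351 (running 2.9351)
  edge 2→3: √(-2.9593² + -0.2769²) = 2.9722 (running 5.9073)
  edge 3→4: √(-1.4191² + -3.7718²) = 4.0299 (running 9.9372)
  edge 4→5: √(2.6710² + -2.2275²) = 3.4779 (running 13.4152)
  edge 5→6: √(2.6198² + 1.1279²) = 2.8523 (running 16.2674)
  edge 6→1: √(0.3633² + 2.5050²) = 2.5312 (running 18.7986)
Perimeter = 18.7986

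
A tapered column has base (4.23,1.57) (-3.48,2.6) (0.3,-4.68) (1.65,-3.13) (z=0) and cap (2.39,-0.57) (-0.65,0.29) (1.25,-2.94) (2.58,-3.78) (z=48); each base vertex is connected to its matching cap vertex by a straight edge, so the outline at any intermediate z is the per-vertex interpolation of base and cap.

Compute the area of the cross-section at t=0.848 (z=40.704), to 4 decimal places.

Area at t=0.848: 8.5876

Cross-section at t=0.848: each vertex is (1-t)·p0[i] + t·p1[i].
  v1: (1-0.848)·(4.23,1.57) + 0.848·(2.39,-0.57) = (2.6697,-0.2447)
  v2: (1-0.848)·(-3.48,2.6) + 0.848·(-0.65,0.29) = (-1.0802,0.6411)
  v3: (1-0.848)·(0.3,-4.68) + 0.848·(1.25,-2.94) = (1.1056,-3.2045)
  v4: (1-0.848)·(1.65,-3.13) + 0.848·(2.58,-3.78) = (2.4386,-3.6812)
Shoelace sum Σ(x_i·y_{i+1} − x_{i+1}·y_i):
  i=1: 2.6697·0.6411 − -1.0802·-0.2447 = +1.4472 (running +1.4472)
  i=2: -1.0802·-3.2045 − 1.1056·0.6411 = +2.7525 (running +4.1998)
  i=3: 1.1056·-3.6812 − 2.4386·-3.2045 = +3.7446 (running +7.9444)
  i=4: 2.4386·-0.2447 − 2.6697·-3.6812 = +9.2308 (running +17.1753)
Area = |Σ|/2 = |17.1753|/2 = 8.5876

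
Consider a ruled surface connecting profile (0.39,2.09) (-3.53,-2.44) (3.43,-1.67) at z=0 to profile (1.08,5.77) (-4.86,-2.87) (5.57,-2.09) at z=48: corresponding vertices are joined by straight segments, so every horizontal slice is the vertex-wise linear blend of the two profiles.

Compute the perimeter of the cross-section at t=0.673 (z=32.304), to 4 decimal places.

Cross-section at t=0.673: each vertex is (1-t)·p0[i] + t·p1[i].
  v1: (1-0.673)·(0.39,2.09) + 0.673·(1.08,5.77) = (0.8544,4.5666)
  v2: (1-0.673)·(-3.53,-2.44) + 0.673·(-4.86,-2.87) = (-4.4251,-2.7294)
  v3: (1-0.673)·(3.43,-1.67) + 0.673·(5.57,-2.09) = (4.8702,-1.9527)
Perimeter = Σ |v_{i+1} − v_i|:
  edge 1→2: √(-5.2795² + -7.2960²) = 9.0058 (running 9.0058)
  edge 2→3: √(9.2953² + 0.7767²) = 9.3277 (running 18.3335)
  edge 3→1: √(-4.0158² + 6.5193²) = 7.6569 (running 25.9904)
Perimeter = 25.9904

Perimeter at t=0.673: 25.9904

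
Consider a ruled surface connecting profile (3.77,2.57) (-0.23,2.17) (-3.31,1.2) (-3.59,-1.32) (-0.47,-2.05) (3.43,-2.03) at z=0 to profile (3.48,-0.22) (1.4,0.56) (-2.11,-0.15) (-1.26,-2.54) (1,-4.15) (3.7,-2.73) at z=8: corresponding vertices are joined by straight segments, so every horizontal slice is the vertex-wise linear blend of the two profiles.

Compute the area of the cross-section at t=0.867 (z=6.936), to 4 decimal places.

Cross-section at t=0.867: each vertex is (1-t)·p0[i] + t·p1[i].
  v1: (1-0.867)·(3.77,2.57) + 0.867·(3.48,-0.22) = (3.5186,0.1511)
  v2: (1-0.867)·(-0.23,2.17) + 0.867·(1.4,0.56) = (1.1832,0.7741)
  v3: (1-0.867)·(-3.31,1.2) + 0.867·(-2.11,-0.15) = (-2.2696,0.0295)
  v4: (1-0.867)·(-3.59,-1.32) + 0.867·(-1.26,-2.54) = (-1.5699,-2.3777)
  v5: (1-0.867)·(-0.47,-2.05) + 0.867·(1,-4.15) = (0.8045,-3.8707)
  v6: (1-0.867)·(3.43,-2.03) + 0.867·(3.7,-2.73) = (3.6641,-2.6369)
Shoelace sum Σ(x_i·y_{i+1} − x_{i+1}·y_i):
  i=1: 3.5186·0.7741 − 1.1832·0.1511 = +2.5451 (running +2.5451)
  i=2: 1.1832·0.0295 − -2.2696·0.7741 = +1.7919 (running +4.3370)
  i=3: -2.2696·-2.3777 − -1.5699·0.0295 = +5.4429 (running +9.7799)
  i=4: -1.5699·-3.8707 − 0.8045·-2.3777 = +7.9894 (running +17.7694)
  i=5: 0.8045·-2.6369 − 3.6641·-3.8707 = +12.0612 (running +29.8306)
  i=6: 3.6641·0.1511 − 3.5186·-2.6369 = +9.8317 (running +39.6622)
Area = |Σ|/2 = |39.6622|/2 = 19.8311

Area at t=0.867: 19.8311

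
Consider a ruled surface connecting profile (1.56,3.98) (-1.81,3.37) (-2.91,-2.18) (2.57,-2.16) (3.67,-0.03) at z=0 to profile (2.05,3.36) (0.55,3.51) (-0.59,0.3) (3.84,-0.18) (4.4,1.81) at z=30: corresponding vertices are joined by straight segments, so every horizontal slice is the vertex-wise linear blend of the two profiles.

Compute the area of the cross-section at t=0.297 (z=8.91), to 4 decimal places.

Cross-section at t=0.297: each vertex is (1-t)·p0[i] + t·p1[i].
  v1: (1-0.297)·(1.56,3.98) + 0.297·(2.05,3.36) = (1.7055,3.7959)
  v2: (1-0.297)·(-1.81,3.37) + 0.297·(0.55,3.51) = (-1.1091,3.4116)
  v3: (1-0.297)·(-2.91,-2.18) + 0.297·(-0.59,0.3) = (-2.2210,-1.4434)
  v4: (1-0.297)·(2.57,-2.16) + 0.297·(3.84,-0.18) = (2.9472,-1.5719)
  v5: (1-0.297)·(3.67,-0.03) + 0.297·(4.4,1.81) = (3.8868,0.5165)
Shoelace sum Σ(x_i·y_{i+1} − x_{i+1}·y_i):
  i=1: 1.7055·3.4116 − -1.1091·3.7959 = +10.0285 (running +10.0285)
  i=2: -1.1091·-1.4434 − -2.2210·3.4116 = +9.1779 (running +19.2063)
  i=3: -2.2210·-1.5719 − 2.9472·-1.4434 = +7.7453 (running +26.9516)
  i=4: 2.9472·0.5165 − 3.8868·-1.5719 = +7.6320 (running +34.5836)
  i=5: 3.8868·3.7959 − 1.7055·0.5165 = +13.8729 (running +48.4566)
Area = |Σ|/2 = |48.4566|/2 = 24.2283

Area at t=0.297: 24.2283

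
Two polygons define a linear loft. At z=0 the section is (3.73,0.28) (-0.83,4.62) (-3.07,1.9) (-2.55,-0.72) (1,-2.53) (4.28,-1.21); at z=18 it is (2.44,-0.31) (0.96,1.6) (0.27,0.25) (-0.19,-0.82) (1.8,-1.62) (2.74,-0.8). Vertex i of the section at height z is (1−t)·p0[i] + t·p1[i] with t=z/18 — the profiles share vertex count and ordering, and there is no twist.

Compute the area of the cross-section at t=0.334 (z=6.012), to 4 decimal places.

Cross-section at t=0.334: each vertex is (1-t)·p0[i] + t·p1[i].
  v1: (1-0.334)·(3.73,0.28) + 0.334·(2.44,-0.31) = (3.2991,0.0829)
  v2: (1-0.334)·(-0.83,4.62) + 0.334·(0.96,1.6) = (-0.2321,3.6113)
  v3: (1-0.334)·(-3.07,1.9) + 0.334·(0.27,0.25) = (-1.9544,1.3489)
  v4: (1-0.334)·(-2.55,-0.72) + 0.334·(-0.19,-0.82) = (-1.7618,-0.7534)
  v5: (1-0.334)·(1,-2.53) + 0.334·(1.8,-1.62) = (1.2672,-2.2261)
  v6: (1-0.334)·(4.28,-1.21) + 0.334·(2.74,-0.8) = (3.7656,-1.0731)
Shoelace sum Σ(x_i·y_{i+1} − x_{i+1}·y_i):
  i=1: 3.2991·3.6113 − -0.2321·0.0829 = +11.9335 (running +11.9335)
  i=2: -0.2321·1.3489 − -1.9544·3.6113 = +6.7450 (running +18.6785)
  i=3: -1.9544·-0.7534 − -1.7618·1.3489 = +3.8489 (running +22.5274)
  i=4: -1.7618·-2.2261 − 1.2672·-0.7534 = +4.8765 (running +27.4039)
  i=5: 1.2672·-1.0731 − 3.7656·-2.2261 = +7.0228 (running +34.4266)
  i=6: 3.7656·0.0829 − 3.2991·-1.0731 = +3.8525 (running +38.2791)
Area = |Σ|/2 = |38.2791|/2 = 19.1396

Area at t=0.334: 19.1396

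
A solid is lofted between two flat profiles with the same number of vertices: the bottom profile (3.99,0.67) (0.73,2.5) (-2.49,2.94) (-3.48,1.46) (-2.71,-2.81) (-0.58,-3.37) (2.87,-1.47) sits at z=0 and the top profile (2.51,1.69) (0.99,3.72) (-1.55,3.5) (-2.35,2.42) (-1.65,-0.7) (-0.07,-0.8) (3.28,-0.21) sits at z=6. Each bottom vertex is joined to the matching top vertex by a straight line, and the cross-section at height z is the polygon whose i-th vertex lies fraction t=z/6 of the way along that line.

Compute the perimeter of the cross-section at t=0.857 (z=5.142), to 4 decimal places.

Perimeter at t=0.857: 17.1955

Cross-section at t=0.857: each vertex is (1-t)·p0[i] + t·p1[i].
  v1: (1-0.857)·(3.99,0.67) + 0.857·(2.51,1.69) = (2.7216,1.5441)
  v2: (1-0.857)·(0.73,2.5) + 0.857·(0.99,3.72) = (0.9528,3.5455)
  v3: (1-0.857)·(-2.49,2.94) + 0.857·(-1.55,3.5) = (-1.6844,3.4199)
  v4: (1-0.857)·(-3.48,1.46) + 0.857·(-2.35,2.42) = (-2.5116,2.2827)
  v5: (1-0.857)·(-2.71,-2.81) + 0.857·(-1.65,-0.7) = (-1.8016,-1.0017)
  v6: (1-0.857)·(-0.58,-3.37) + 0.857·(-0.07,-0.8) = (-0.1429,-1.1675)
  v7: (1-0.857)·(2.87,-1.47) + 0.857·(3.28,-0.21) = (3.2214,-0.3902)
Perimeter = Σ |v_{i+1} − v_i|:
  edge 1→2: √(-1.7688² + 2.0014²) = 2.6710 (running 2.6710)
  edge 2→3: √(-2.6372² + -0.1256²) = 2.6402 (running 5.3112)
  edge 3→4: √(-0.8272² + -1.1372²) = 1.4062 (running 6.7175)
  edge 4→5: √(0.7100² + -3.2844²) = 3.3603 (running 10.0778)
  edge 5→6: √(1.6586² + -0.1658²) = 1.6669 (running 11.7447)
  edge 6→7: √(3.3643² + 0.7773²) = 3.4529 (running 15.1976)
  edge 7→1: √(-0.4997² + 1.9343²) = 1.9978 (running 17.1955)
Perimeter = 17.1955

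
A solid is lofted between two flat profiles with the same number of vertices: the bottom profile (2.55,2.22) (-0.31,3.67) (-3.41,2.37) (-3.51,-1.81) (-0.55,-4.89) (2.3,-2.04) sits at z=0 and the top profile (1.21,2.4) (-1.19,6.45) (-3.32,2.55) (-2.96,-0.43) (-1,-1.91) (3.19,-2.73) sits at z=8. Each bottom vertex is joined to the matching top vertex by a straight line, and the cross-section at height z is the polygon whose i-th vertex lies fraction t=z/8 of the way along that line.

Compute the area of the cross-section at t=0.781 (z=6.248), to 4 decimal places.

Area at t=0.781: 33.2504

Cross-section at t=0.781: each vertex is (1-t)·p0[i] + t·p1[i].
  v1: (1-0.781)·(2.55,2.22) + 0.781·(1.21,2.4) = (1.5035,2.3606)
  v2: (1-0.781)·(-0.31,3.67) + 0.781·(-1.19,6.45) = (-0.9973,5.8412)
  v3: (1-0.781)·(-3.41,2.37) + 0.781·(-3.32,2.55) = (-3.3397,2.5106)
  v4: (1-0.781)·(-3.51,-1.81) + 0.781·(-2.96,-0.43) = (-3.0804,-0.7322)
  v5: (1-0.781)·(-0.55,-4.89) + 0.781·(-1,-1.91) = (-0.9015,-2.5626)
  v6: (1-0.781)·(2.3,-2.04) + 0.781·(3.19,-2.73) = (2.9951,-2.5789)
Shoelace sum Σ(x_i·y_{i+1} − x_{i+1}·y_i):
  i=1: 1.5035·5.8412 − -0.9973·2.3606 = +11.1361 (running +11.1361)
  i=2: -0.9973·2.5106 − -3.3397·5.8412 = +17.0041 (running +28.1402)
  i=3: -3.3397·-0.7322 − -3.0804·2.5106 = +10.1791 (running +38.3194)
  i=4: -3.0804·-2.5626 − -0.9015·-0.7322 = +7.2340 (running +45.5533)
  i=5: -0.9015·-2.5789 − 2.9951·-2.5626 = +10.0000 (running +55.5533)
  i=6: 2.9951·2.3606 − 1.5035·-2.5789 = +10.9474 (running +66.5007)
Area = |Σ|/2 = |66.5007|/2 = 33.2504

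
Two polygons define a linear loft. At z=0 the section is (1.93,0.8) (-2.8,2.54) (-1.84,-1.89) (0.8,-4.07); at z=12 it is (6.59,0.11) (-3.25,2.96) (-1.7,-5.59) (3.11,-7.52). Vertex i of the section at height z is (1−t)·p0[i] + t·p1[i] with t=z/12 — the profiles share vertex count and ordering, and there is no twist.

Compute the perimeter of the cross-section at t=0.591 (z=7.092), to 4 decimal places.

Cross-section at t=0.591: each vertex is (1-t)·p0[i] + t·p1[i].
  v1: (1-0.591)·(1.93,0.8) + 0.591·(6.59,0.11) = (4.6841,0.3922)
  v2: (1-0.591)·(-2.8,2.54) + 0.591·(-3.25,2.96) = (-3.0659,2.7882)
  v3: (1-0.591)·(-1.84,-1.89) + 0.591·(-1.7,-5.59) = (-1.7573,-4.0767)
  v4: (1-0.591)·(0.8,-4.07) + 0.591·(3.11,-7.52) = (2.1652,-6.1090)
Perimeter = Σ |v_{i+1} − v_i|:
  edge 1→2: √(-7.7500² + 2.3960²) = 8.1119 (running 8.1119)
  edge 2→3: √(1.3087² + -6.8649²) = 6.9885 (running 15.1005)
  edge 3→4: √(3.9225² + -2.0323²) = 4.4177 (running 19.5182)
  edge 4→1: √(2.5188² + 6.5012²) = 6.9721 (running 26.4902)
Perimeter = 26.4902

Perimeter at t=0.591: 26.4902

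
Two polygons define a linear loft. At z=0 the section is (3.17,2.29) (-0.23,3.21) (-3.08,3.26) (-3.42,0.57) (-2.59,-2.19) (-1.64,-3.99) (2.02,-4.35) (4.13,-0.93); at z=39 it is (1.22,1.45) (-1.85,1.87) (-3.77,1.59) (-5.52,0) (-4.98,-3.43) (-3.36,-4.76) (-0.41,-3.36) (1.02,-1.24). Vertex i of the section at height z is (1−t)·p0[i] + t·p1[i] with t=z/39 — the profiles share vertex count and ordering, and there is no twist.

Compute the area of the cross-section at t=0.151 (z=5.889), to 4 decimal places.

Cross-section at t=0.151: each vertex is (1-t)·p0[i] + t·p1[i].
  v1: (1-0.151)·(3.17,2.29) + 0.151·(1.22,1.45) = (2.8755,2.1632)
  v2: (1-0.151)·(-0.23,3.21) + 0.151·(-1.85,1.87) = (-0.4746,3.0077)
  v3: (1-0.151)·(-3.08,3.26) + 0.151·(-3.77,1.59) = (-3.1842,3.0078)
  v4: (1-0.151)·(-3.42,0.57) + 0.151·(-5.52,0) = (-3.7371,0.4839)
  v5: (1-0.151)·(-2.59,-2.19) + 0.151·(-4.98,-3.43) = (-2.9509,-2.3772)
  v6: (1-0.151)·(-1.64,-3.99) + 0.151·(-3.36,-4.76) = (-1.8997,-4.1063)
  v7: (1-0.151)·(2.02,-4.35) + 0.151·(-0.41,-3.36) = (1.6531,-4.2005)
  v8: (1-0.151)·(4.13,-0.93) + 0.151·(1.02,-1.24) = (3.6604,-0.9768)
Shoelace sum Σ(x_i·y_{i+1} − x_{i+1}·y_i):
  i=1: 2.8755·3.0077 − -0.4746·2.1632 = +9.6754 (running +9.6754)
  i=2: -0.4746·3.0078 − -3.1842·3.0077 = +8.1494 (running +17.8247)
  i=3: -3.1842·0.4839 − -3.7371·3.0078 = +9.6996 (running +27.5244)
  i=4: -3.7371·-2.3772 − -2.9509·0.4839 = +10.3120 (running +37.8364)
  i=5: -2.9509·-4.1063 − -1.8997·-2.3772 = +7.6011 (running +45.4374)
  i=6: -1.8997·-4.2005 − 1.6531·-4.1063 = +14.7677 (running +60.2052)
  i=7: 1.6531·-0.9768 − 3.6604·-4.2005 = +13.7608 (running +73.9660)
  i=8: 3.6604·2.1632 − 2.8755·-0.9768 = +10.7269 (running +84.6928)
Area = |Σ|/2 = |84.6928|/2 = 42.3464

Area at t=0.151: 42.3464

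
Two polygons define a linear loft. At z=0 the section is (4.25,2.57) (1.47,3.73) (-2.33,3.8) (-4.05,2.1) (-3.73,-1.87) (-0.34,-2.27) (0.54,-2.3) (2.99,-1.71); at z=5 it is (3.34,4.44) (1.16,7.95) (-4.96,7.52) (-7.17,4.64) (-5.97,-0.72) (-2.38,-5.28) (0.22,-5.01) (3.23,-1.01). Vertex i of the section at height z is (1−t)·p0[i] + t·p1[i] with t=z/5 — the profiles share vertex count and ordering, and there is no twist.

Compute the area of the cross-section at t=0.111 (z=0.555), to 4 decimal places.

Cross-section at t=0.111: each vertex is (1-t)·p0[i] + t·p1[i].
  v1: (1-0.111)·(4.25,2.57) + 0.111·(3.34,4.44) = (4.1490,2.7776)
  v2: (1-0.111)·(1.47,3.73) + 0.111·(1.16,7.95) = (1.4356,4.1984)
  v3: (1-0.111)·(-2.33,3.8) + 0.111·(-4.96,7.52) = (-2.6219,4.2129)
  v4: (1-0.111)·(-4.05,2.1) + 0.111·(-7.17,4.64) = (-4.3963,2.3819)
  v5: (1-0.111)·(-3.73,-1.87) + 0.111·(-5.97,-0.72) = (-3.9786,-1.7424)
  v6: (1-0.111)·(-0.34,-2.27) + 0.111·(-2.38,-5.28) = (-0.5664,-2.6041)
  v7: (1-0.111)·(0.54,-2.3) + 0.111·(0.22,-5.01) = (0.5045,-2.6008)
  v8: (1-0.111)·(2.99,-1.71) + 0.111·(3.23,-1.01) = (3.0166,-1.6323)
Shoelace sum Σ(x_i·y_{i+1} − x_{i+1}·y_i):
  i=1: 4.1490·4.1984 − 1.4356·2.7776 = +13.4318 (running +13.4318)
  i=2: 1.4356·4.2129 − -2.6219·4.1984 = +17.0560 (running +30.4877)
  i=3: -2.6219·2.3819 − -4.3963·4.2129 = +12.2761 (running +42.7638)
  i=4: -4.3963·-1.7424 − -3.9786·2.3819 = +17.1368 (running +59.9006)
  i=5: -3.9786·-2.6041 − -0.5664·-1.7424 = +9.3739 (running +69.2745)
  i=6: -0.5664·-2.6008 − 0.5045·-2.6041 = +2.7869 (running +72.0614)
  i=7: 0.5045·-1.6323 − 3.0166·-2.6008 = +7.0222 (running +79.0837)
  i=8: 3.0166·2.7776 − 4.1490·-1.6323 = +15.1513 (running +94.2350)
Area = |Σ|/2 = |94.2350|/2 = 47.1175

Area at t=0.111: 47.1175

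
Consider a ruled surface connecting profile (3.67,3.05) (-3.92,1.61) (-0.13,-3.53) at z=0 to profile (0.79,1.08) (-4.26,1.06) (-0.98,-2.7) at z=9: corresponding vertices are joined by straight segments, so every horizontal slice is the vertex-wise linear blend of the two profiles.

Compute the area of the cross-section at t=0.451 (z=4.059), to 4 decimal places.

Area at t=0.451: 15.9801

Cross-section at t=0.451: each vertex is (1-t)·p0[i] + t·p1[i].
  v1: (1-0.451)·(3.67,3.05) + 0.451·(0.79,1.08) = (2.3711,2.1615)
  v2: (1-0.451)·(-3.92,1.61) + 0.451·(-4.26,1.06) = (-4.0733,1.3619)
  v3: (1-0.451)·(-0.13,-3.53) + 0.451·(-0.98,-2.7) = (-0.5133,-3.1557)
Shoelace sum Σ(x_i·y_{i+1} − x_{i+1}·y_i):
  i=1: 2.3711·1.3619 − -4.0733·2.1615 = +12.0340 (running +12.0340)
  i=2: -4.0733·-3.1557 − -0.5133·1.3619 = +13.5533 (running +25.5873)
  i=3: -0.5133·2.1615 − 2.3711·-3.1557 = +6.3729 (running +31.9601)
Area = |Σ|/2 = |31.9601|/2 = 15.9801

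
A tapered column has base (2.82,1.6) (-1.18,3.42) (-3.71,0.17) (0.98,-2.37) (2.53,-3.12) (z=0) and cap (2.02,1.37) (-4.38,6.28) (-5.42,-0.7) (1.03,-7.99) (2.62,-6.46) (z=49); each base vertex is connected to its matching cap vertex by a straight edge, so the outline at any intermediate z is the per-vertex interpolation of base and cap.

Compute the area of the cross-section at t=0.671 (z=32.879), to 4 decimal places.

Area at t=0.671: 50.5095

Cross-section at t=0.671: each vertex is (1-t)·p0[i] + t·p1[i].
  v1: (1-0.671)·(2.82,1.6) + 0.671·(2.02,1.37) = (2.2832,1.4457)
  v2: (1-0.671)·(-1.18,3.42) + 0.671·(-4.38,6.28) = (-3.3272,5.3391)
  v3: (1-0.671)·(-3.71,0.17) + 0.671·(-5.42,-0.7) = (-4.8574,-0.4138)
  v4: (1-0.671)·(0.98,-2.37) + 0.671·(1.03,-7.99) = (1.0135,-6.1410)
  v5: (1-0.671)·(2.53,-3.12) + 0.671·(2.62,-6.46) = (2.5904,-5.3611)
Shoelace sum Σ(x_i·y_{i+1} − x_{i+1}·y_i):
  i=1: 2.2832·5.3391 − -3.3272·1.4457 = +17.0002 (running +17.0002)
  i=2: -3.3272·-0.4138 − -4.8574·5.3391 = +27.3107 (running +44.3109)
  i=3: -4.8574·-6.1410 − 1.0135·-0.4138 = +30.2488 (running +74.5597)
  i=4: 1.0135·-5.3611 − 2.5904·-6.1410 = +10.4739 (running +85.0336)
  i=5: 2.5904·1.4457 − 2.2832·-5.3611 = +15.9854 (running +101.0190)
Area = |Σ|/2 = |101.0190|/2 = 50.5095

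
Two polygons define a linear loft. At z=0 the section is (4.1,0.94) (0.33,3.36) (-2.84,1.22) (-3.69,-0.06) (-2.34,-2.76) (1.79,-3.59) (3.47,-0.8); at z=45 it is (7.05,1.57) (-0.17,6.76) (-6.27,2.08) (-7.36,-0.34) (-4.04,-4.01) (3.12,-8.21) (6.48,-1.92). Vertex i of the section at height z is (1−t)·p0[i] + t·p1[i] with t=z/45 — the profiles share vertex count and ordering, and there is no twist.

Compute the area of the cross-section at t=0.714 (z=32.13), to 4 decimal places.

Area at t=0.714: 94.0713

Cross-section at t=0.714: each vertex is (1-t)·p0[i] + t·p1[i].
  v1: (1-0.714)·(4.1,0.94) + 0.714·(7.05,1.57) = (6.2063,1.3898)
  v2: (1-0.714)·(0.33,3.36) + 0.714·(-0.17,6.76) = (-0.0270,5.7876)
  v3: (1-0.714)·(-2.84,1.22) + 0.714·(-6.27,2.08) = (-5.2890,1.8340)
  v4: (1-0.714)·(-3.69,-0.06) + 0.714·(-7.36,-0.34) = (-6.3104,-0.2599)
  v5: (1-0.714)·(-2.34,-2.76) + 0.714·(-4.04,-4.01) = (-3.5538,-3.6525)
  v6: (1-0.714)·(1.79,-3.59) + 0.714·(3.12,-8.21) = (2.7396,-6.8887)
  v7: (1-0.714)·(3.47,-0.8) + 0.714·(6.48,-1.92) = (5.6191,-1.5997)
Shoelace sum Σ(x_i·y_{i+1} − x_{i+1}·y_i):
  i=1: 6.2063·5.7876 − -0.0270·1.3898 = +35.9571 (running +35.9571)
  i=2: -0.0270·1.8340 − -5.2890·5.7876 = +30.5612 (running +66.5183)
  i=3: -5.2890·-0.2599 − -6.3104·1.8340 = +12.9482 (running +79.4665)
  i=4: -6.3104·-3.6525 − -3.5538·-0.2599 = +22.1250 (running +101.5915)
  i=5: -3.5538·-6.8887 − 2.7396·-3.6525 = +34.4875 (running +136.0789)
  i=6: 2.7396·-1.5997 − 5.6191·-6.8887 = +34.3259 (running +170.4049)
  i=7: 5.6191·1.3898 − 6.2063·-1.5997 = +17.7377 (running +188.1426)
Area = |Σ|/2 = |188.1426|/2 = 94.0713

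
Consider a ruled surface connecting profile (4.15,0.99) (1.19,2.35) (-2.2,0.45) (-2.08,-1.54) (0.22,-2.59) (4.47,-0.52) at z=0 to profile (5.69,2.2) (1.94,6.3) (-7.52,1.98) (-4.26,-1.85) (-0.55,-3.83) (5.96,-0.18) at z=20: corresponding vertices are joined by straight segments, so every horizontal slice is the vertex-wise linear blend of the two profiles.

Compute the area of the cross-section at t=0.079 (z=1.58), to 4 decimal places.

Area at t=0.079: 24.3658

Cross-section at t=0.079: each vertex is (1-t)·p0[i] + t·p1[i].
  v1: (1-0.079)·(4.15,0.99) + 0.079·(5.69,2.2) = (4.2717,1.0856)
  v2: (1-0.079)·(1.19,2.35) + 0.079·(1.94,6.3) = (1.2492,2.6621)
  v3: (1-0.079)·(-2.2,0.45) + 0.079·(-7.52,1.98) = (-2.6203,0.5709)
  v4: (1-0.079)·(-2.08,-1.54) + 0.079·(-4.26,-1.85) = (-2.2522,-1.5645)
  v5: (1-0.079)·(0.22,-2.59) + 0.079·(-0.55,-3.83) = (0.1592,-2.6880)
  v6: (1-0.079)·(4.47,-0.52) + 0.079·(5.96,-0.18) = (4.5877,-0.4931)
Shoelace sum Σ(x_i·y_{i+1} − x_{i+1}·y_i):
  i=1: 4.2717·2.6621 − 1.2492·1.0856 = +10.0152 (running +10.0152)
  i=2: 1.2492·0.5709 − -2.6203·2.6621 = +7.6885 (running +17.7037)
  i=3: -2.6203·-1.5645 − -2.2522·0.5709 = +5.3851 (running +23.0888)
  i=4: -2.2522·-2.6880 − 0.1592·-1.5645 = +6.3029 (running +29.3917)
  i=5: 0.1592·-0.4931 − 4.5877·-2.6880 = +12.2531 (running +41.6448)
  i=6: 4.5877·1.0856 − 4.2717·-0.4931 = +7.0869 (running +48.7317)
Area = |Σ|/2 = |48.7317|/2 = 24.3658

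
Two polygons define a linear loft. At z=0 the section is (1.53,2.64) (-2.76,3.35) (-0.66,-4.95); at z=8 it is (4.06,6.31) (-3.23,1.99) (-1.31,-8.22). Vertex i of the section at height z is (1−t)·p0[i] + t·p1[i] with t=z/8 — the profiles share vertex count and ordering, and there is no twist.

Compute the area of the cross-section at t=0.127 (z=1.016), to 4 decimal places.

Area at t=0.127: 19.8772

Cross-section at t=0.127: each vertex is (1-t)·p0[i] + t·p1[i].
  v1: (1-0.127)·(1.53,2.64) + 0.127·(4.06,6.31) = (1.8513,3.1061)
  v2: (1-0.127)·(-2.76,3.35) + 0.127·(-3.23,1.99) = (-2.8197,3.1773)
  v3: (1-0.127)·(-0.66,-4.95) + 0.127·(-1.31,-8.22) = (-0.7426,-5.3653)
Shoelace sum Σ(x_i·y_{i+1} − x_{i+1}·y_i):
  i=1: 1.8513·3.1773 − -2.8197·3.1061 = +14.6403 (running +14.6403)
  i=2: -2.8197·-5.3653 − -0.7426·3.1773 = +17.4877 (running +32.1281)
  i=3: -0.7426·3.1061 − 1.8513·-5.3653 = +7.6264 (running +39.7545)
Area = |Σ|/2 = |39.7545|/2 = 19.8772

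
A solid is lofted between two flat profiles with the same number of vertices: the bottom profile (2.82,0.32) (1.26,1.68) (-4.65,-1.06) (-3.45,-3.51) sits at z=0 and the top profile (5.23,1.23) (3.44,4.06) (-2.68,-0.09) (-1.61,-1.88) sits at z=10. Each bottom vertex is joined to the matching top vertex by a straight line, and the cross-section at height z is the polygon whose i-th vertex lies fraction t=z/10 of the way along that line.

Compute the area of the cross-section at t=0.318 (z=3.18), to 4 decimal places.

Cross-section at t=0.318: each vertex is (1-t)·p0[i] + t·p1[i].
  v1: (1-0.318)·(2.82,0.32) + 0.318·(5.23,1.23) = (3.5864,0.6094)
  v2: (1-0.318)·(1.26,1.68) + 0.318·(3.44,4.06) = (1.9532,2.4368)
  v3: (1-0.318)·(-4.65,-1.06) + 0.318·(-2.68,-0.09) = (-4.0235,-0.7515)
  v4: (1-0.318)·(-3.45,-3.51) + 0.318·(-1.61,-1.88) = (-2.8649,-2.9917)
Shoelace sum Σ(x_i·y_{i+1} − x_{i+1}·y_i):
  i=1: 3.5864·2.4368 − 1.9532·0.6094 = +7.5492 (running +7.5492)
  i=2: 1.9532·-0.7515 − -4.0235·2.4368 = +8.3368 (running +15.8860)
  i=3: -4.0235·-2.9917 − -2.8649·-0.7515 = +9.8840 (running +25.7699)
  i=4: -2.8649·0.6094 − 3.5864·-2.9917 = +8.9834 (running +34.7534)
Area = |Σ|/2 = |34.7534|/2 = 17.3767

Area at t=0.318: 17.3767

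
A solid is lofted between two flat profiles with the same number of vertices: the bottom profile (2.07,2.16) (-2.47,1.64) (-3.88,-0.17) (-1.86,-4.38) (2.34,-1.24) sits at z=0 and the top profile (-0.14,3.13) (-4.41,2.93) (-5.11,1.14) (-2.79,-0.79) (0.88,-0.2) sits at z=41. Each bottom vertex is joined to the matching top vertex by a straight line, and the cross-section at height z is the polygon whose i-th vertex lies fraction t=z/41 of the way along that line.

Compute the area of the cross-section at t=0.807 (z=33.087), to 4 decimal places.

Area at t=0.807: 18.9857

Cross-section at t=0.807: each vertex is (1-t)·p0[i] + t·p1[i].
  v1: (1-0.807)·(2.07,2.16) + 0.807·(-0.14,3.13) = (0.2865,2.9428)
  v2: (1-0.807)·(-2.47,1.64) + 0.807·(-4.41,2.93) = (-4.0356,2.6810)
  v3: (1-0.807)·(-3.88,-0.17) + 0.807·(-5.11,1.14) = (-4.8726,0.8872)
  v4: (1-0.807)·(-1.86,-4.38) + 0.807·(-2.79,-0.79) = (-2.6105,-1.4829)
  v5: (1-0.807)·(2.34,-1.24) + 0.807·(0.88,-0.2) = (1.1618,-0.4007)
Shoelace sum Σ(x_i·y_{i+1} − x_{i+1}·y_i):
  i=1: 0.2865·2.6810 − -4.0356·2.9428 = +12.6441 (running +12.6441)
  i=2: -4.0356·0.8872 − -4.8726·2.6810 = +9.4834 (running +22.1274)
  i=3: -4.8726·-1.4829 − -2.6105·0.8872 = +9.5414 (running +31.6688)
  i=4: -2.6105·-0.4007 − 1.1618·-1.4829 = +2.7689 (running +34.4377)
  i=5: 1.1618·2.9428 − 0.2865·-0.4007 = +3.5337 (running +37.9714)
Area = |Σ|/2 = |37.9714|/2 = 18.9857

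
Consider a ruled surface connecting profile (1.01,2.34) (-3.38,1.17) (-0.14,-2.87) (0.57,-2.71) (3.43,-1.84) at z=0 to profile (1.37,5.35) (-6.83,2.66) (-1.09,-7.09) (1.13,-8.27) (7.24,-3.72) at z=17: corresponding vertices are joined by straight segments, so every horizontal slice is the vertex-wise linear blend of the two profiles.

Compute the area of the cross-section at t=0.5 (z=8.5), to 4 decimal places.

Area at t=0.5: 53.4325

Cross-section at t=0.5: each vertex is (1-t)·p0[i] + t·p1[i].
  v1: (1-0.5)·(1.01,2.34) + 0.5·(1.37,5.35) = (1.1900,3.8450)
  v2: (1-0.5)·(-3.38,1.17) + 0.5·(-6.83,2.66) = (-5.1050,1.9150)
  v3: (1-0.5)·(-0.14,-2.87) + 0.5·(-1.09,-7.09) = (-0.6150,-4.9800)
  v4: (1-0.5)·(0.57,-2.71) + 0.5·(1.13,-8.27) = (0.8500,-5.4900)
  v5: (1-0.5)·(3.43,-1.84) + 0.5·(7.24,-3.72) = (5.3350,-2.7800)
Shoelace sum Σ(x_i·y_{i+1} − x_{i+1}·y_i):
  i=1: 1.1900·1.9150 − -5.1050·3.8450 = +21.9076 (running +21.9076)
  i=2: -5.1050·-4.9800 − -0.6150·1.9150 = +26.6006 (running +48.5082)
  i=3: -0.6150·-5.4900 − 0.8500·-4.9800 = +7.6093 (running +56.1176)
  i=4: 0.8500·-2.7800 − 5.3350·-5.4900 = +26.9261 (running +83.0437)
  i=5: 5.3350·3.8450 − 1.1900·-2.7800 = +23.8213 (running +106.8650)
Area = |Σ|/2 = |106.8650|/2 = 53.4325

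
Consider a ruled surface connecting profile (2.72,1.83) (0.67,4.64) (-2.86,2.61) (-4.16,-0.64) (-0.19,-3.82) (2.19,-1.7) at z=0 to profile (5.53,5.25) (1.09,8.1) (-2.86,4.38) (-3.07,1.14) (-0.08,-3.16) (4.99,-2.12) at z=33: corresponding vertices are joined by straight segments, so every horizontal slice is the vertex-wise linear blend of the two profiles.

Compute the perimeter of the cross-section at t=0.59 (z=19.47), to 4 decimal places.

Cross-section at t=0.59: each vertex is (1-t)·p0[i] + t·p1[i].
  v1: (1-0.59)·(2.72,1.83) + 0.59·(5.53,5.25) = (4.3779,3.8478)
  v2: (1-0.59)·(0.67,4.64) + 0.59·(1.09,8.1) = (0.9178,6.6814)
  v3: (1-0.59)·(-2.86,2.61) + 0.59·(-2.86,4.38) = (-2.8600,3.6543)
  v4: (1-0.59)·(-4.16,-0.64) + 0.59·(-3.07,1.14) = (-3.5169,0.4102)
  v5: (1-0.59)·(-0.19,-3.82) + 0.59·(-0.08,-3.16) = (-0.1251,-3.4306)
  v6: (1-0.59)·(2.19,-1.7) + 0.59·(4.99,-2.12) = (3.8420,-1.9478)
Perimeter = Σ |v_{i+1} − v_i|:
  edge 1→2: √(-3.4601² + 2.8336²) = 4.4723 (running 4.4723)
  edge 2→3: √(-3.7778² + -3.0271²) = 4.8410 (running 9.3133)
  edge 3→4: √(-0.6569² + -3.2441²) = 3.3099 (running 12.6232)
  edge 4→5: √(3.3918² + -3.8408²) = 5.1241 (running 17.7473)
  edge 5→6: √(3.9671² + 1.4828²) = 4.2352 (running 21.9825)
  edge 6→1: √(0.5359² + 5.7956²) = 5.8203 (running 27.8028)
Perimeter = 27.8028

Perimeter at t=0.59: 27.8028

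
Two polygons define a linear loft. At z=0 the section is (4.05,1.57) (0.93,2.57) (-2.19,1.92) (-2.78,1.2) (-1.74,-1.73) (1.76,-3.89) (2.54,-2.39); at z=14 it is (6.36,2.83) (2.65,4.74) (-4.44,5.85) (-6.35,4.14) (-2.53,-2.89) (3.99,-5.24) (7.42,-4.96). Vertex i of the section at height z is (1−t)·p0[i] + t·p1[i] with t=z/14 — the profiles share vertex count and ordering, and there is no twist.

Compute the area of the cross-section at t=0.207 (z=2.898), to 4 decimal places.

Area at t=0.207: 39.1986

Cross-section at t=0.207: each vertex is (1-t)·p0[i] + t·p1[i].
  v1: (1-0.207)·(4.05,1.57) + 0.207·(6.36,2.83) = (4.5282,1.8308)
  v2: (1-0.207)·(0.93,2.57) + 0.207·(2.65,4.74) = (1.2860,3.0192)
  v3: (1-0.207)·(-2.19,1.92) + 0.207·(-4.44,5.85) = (-2.6557,2.7335)
  v4: (1-0.207)·(-2.78,1.2) + 0.207·(-6.35,4.14) = (-3.5190,1.8086)
  v5: (1-0.207)·(-1.74,-1.73) + 0.207·(-2.53,-2.89) = (-1.9035,-1.9701)
  v6: (1-0.207)·(1.76,-3.89) + 0.207·(3.99,-5.24) = (2.2216,-4.1695)
  v7: (1-0.207)·(2.54,-2.39) + 0.207·(7.42,-4.96) = (3.5502,-2.9220)
Shoelace sum Σ(x_i·y_{i+1} − x_{i+1}·y_i):
  i=1: 4.5282·3.0192 − 1.2860·1.8308 = +11.3169 (running +11.3169)
  i=2: 1.2860·2.7335 − -2.6557·3.0192 = +11.5336 (running +22.8505)
  i=3: -2.6557·1.8086 − -3.5190·2.7335 = +4.8161 (running +27.6666)
  i=4: -3.5190·-1.9701 − -1.9035·1.8086 = +10.3755 (running +38.0421)
  i=5: -1.9035·-4.1695 − 2.2216·-1.9701 = +12.3135 (running +50.3556)
  i=6: 2.2216·-2.9220 − 3.5502·-4.1695 = +8.3107 (running +58.6663)
  i=7: 3.5502·1.8308 − 4.5282·-2.9220 = +19.7310 (running +78.3973)
Area = |Σ|/2 = |78.3973|/2 = 39.1986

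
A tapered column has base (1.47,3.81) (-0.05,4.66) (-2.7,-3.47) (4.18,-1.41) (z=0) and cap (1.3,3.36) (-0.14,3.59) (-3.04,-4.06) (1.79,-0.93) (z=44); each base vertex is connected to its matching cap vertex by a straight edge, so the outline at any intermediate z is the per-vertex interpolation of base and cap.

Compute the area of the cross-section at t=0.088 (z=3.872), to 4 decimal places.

Area at t=0.088: 27.1012

Cross-section at t=0.088: each vertex is (1-t)·p0[i] + t·p1[i].
  v1: (1-0.088)·(1.47,3.81) + 0.088·(1.3,3.36) = (1.4550,3.7704)
  v2: (1-0.088)·(-0.05,4.66) + 0.088·(-0.14,3.59) = (-0.0579,4.5658)
  v3: (1-0.088)·(-2.7,-3.47) + 0.088·(-3.04,-4.06) = (-2.7299,-3.5219)
  v4: (1-0.088)·(4.18,-1.41) + 0.088·(1.79,-0.93) = (3.9697,-1.3678)
Shoelace sum Σ(x_i·y_{i+1} − x_{i+1}·y_i):
  i=1: 1.4550·4.5658 − -0.0579·3.7704 = +6.8619 (running +6.8619)
  i=2: -0.0579·-3.5219 − -2.7299·4.5658 = +12.6684 (running +19.5302)
  i=3: -2.7299·-1.3678 − 3.9697·-3.5219 = +17.7148 (running +37.2450)
  i=4: 3.9697·3.7704 − 1.4550·-1.3678 = +16.9574 (running +54.2024)
Area = |Σ|/2 = |54.2024|/2 = 27.1012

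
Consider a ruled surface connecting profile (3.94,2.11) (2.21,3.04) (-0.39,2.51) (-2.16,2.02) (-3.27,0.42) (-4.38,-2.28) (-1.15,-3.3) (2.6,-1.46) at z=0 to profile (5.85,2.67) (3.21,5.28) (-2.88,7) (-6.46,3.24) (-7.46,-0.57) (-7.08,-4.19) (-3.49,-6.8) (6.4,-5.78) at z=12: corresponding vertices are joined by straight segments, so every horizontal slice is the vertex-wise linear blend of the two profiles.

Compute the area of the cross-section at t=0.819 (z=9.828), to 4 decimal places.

Area at t=0.819: 122.3428

Cross-section at t=0.819: each vertex is (1-t)·p0[i] + t·p1[i].
  v1: (1-0.819)·(3.94,2.11) + 0.819·(5.85,2.67) = (5.5043,2.5686)
  v2: (1-0.819)·(2.21,3.04) + 0.819·(3.21,5.28) = (3.0290,4.8746)
  v3: (1-0.819)·(-0.39,2.51) + 0.819·(-2.88,7) = (-2.4293,6.1873)
  v4: (1-0.819)·(-2.16,2.02) + 0.819·(-6.46,3.24) = (-5.6817,3.0192)
  v5: (1-0.819)·(-3.27,0.42) + 0.819·(-7.46,-0.57) = (-6.7016,-0.3908)
  v6: (1-0.819)·(-4.38,-2.28) + 0.819·(-7.08,-4.19) = (-6.5913,-3.8443)
  v7: (1-0.819)·(-1.15,-3.3) + 0.819·(-3.49,-6.8) = (-3.0665,-6.1665)
  v8: (1-0.819)·(2.6,-1.46) + 0.819·(6.4,-5.78) = (5.7122,-4.9981)
Shoelace sum Σ(x_i·y_{i+1} − x_{i+1}·y_i):
  i=1: 5.5043·4.8746 − 3.0290·2.5686 = +19.0506 (running +19.0506)
  i=2: 3.0290·6.1873 − -2.4293·4.8746 = +30.5832 (running +49.6338)
  i=3: -2.4293·3.0192 − -5.6817·6.1873 = +27.8199 (running +77.4537)
  i=4: -5.6817·-0.3908 − -6.7016·3.0192 = +22.4538 (running +99.9075)
  i=5: -6.7016·-3.8443 − -6.5913·-0.3908 = +23.1870 (running +123.0945)
  i=6: -6.5913·-6.1665 − -3.0665·-3.8443 = +28.8569 (running +151.9514)
  i=7: -3.0665·-4.9981 − 5.7122·-6.1665 = +50.5507 (running +202.5021)
  i=8: 5.7122·2.5686 − 5.5043·-4.9981 = +42.1835 (running +244.6855)
Area = |Σ|/2 = |244.6855|/2 = 122.3428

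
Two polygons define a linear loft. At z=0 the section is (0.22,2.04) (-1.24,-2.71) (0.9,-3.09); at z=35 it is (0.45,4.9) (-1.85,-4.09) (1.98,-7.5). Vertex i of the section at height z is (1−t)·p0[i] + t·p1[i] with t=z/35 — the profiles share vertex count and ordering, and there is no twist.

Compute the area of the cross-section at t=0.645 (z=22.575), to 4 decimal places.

Area at t=0.645: 14.4246

Cross-section at t=0.645: each vertex is (1-t)·p0[i] + t·p1[i].
  v1: (1-0.645)·(0.22,2.04) + 0.645·(0.45,4.9) = (0.3684,3.8847)
  v2: (1-0.645)·(-1.24,-2.71) + 0.645·(-1.85,-4.09) = (-1.6335,-3.6001)
  v3: (1-0.645)·(0.9,-3.09) + 0.645·(1.98,-7.5) = (1.5966,-5.9345)
Shoelace sum Σ(x_i·y_{i+1} − x_{i+1}·y_i):
  i=1: 0.3684·-3.6001 − -1.6335·3.8847 = +5.0194 (running +5.0194)
  i=2: -1.6335·-5.9345 − 1.5966·-3.6001 = +15.4415 (running +20.4609)
  i=3: 1.5966·3.8847 − 0.3684·-5.9345 = +8.3883 (running +28.8492)
Area = |Σ|/2 = |28.8492|/2 = 14.4246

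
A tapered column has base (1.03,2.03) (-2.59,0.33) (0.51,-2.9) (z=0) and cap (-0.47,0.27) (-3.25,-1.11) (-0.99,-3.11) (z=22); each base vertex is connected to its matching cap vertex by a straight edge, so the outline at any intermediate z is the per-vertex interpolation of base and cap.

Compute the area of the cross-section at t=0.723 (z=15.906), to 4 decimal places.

Cross-section at t=0.723: each vertex is (1-t)·p0[i] + t·p1[i].
  v1: (1-0.723)·(1.03,2.03) + 0.723·(-0.47,0.27) = (-0.0545,0.7575)
  v2: (1-0.723)·(-2.59,0.33) + 0.723·(-3.25,-1.11) = (-3.0672,-0.7111)
  v3: (1-0.723)·(0.51,-2.9) + 0.723·(-0.99,-3.11) = (-0.5745,-3.0518)
Shoelace sum Σ(x_i·y_{i+1} − x_{i+1}·y_i):
  i=1: -0.0545·-0.7111 − -3.0672·0.7575 = +2.3622 (running +2.3622)
  i=2: -3.0672·-3.0518 − -0.5745·-0.7111 = +8.9520 (running +11.3142)
  i=3: -0.5745·0.7575 − -0.0545·-3.0518 = -0.6015 (running +10.7127)
Area = |Σ|/2 = |10.7127|/2 = 5.3563

Area at t=0.723: 5.3563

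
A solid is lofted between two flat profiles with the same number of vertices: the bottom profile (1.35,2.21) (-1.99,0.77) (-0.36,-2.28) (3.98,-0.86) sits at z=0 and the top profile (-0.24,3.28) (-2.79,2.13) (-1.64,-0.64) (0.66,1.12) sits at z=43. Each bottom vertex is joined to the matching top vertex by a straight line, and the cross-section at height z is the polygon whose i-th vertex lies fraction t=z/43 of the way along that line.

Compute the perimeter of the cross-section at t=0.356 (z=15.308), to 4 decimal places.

Cross-section at t=0.356: each vertex is (1-t)·p0[i] + t·p1[i].
  v1: (1-0.356)·(1.35,2.21) + 0.356·(-0.24,3.28) = (0.7840,2.5909)
  v2: (1-0.356)·(-1.99,0.77) + 0.356·(-2.79,2.13) = (-2.2748,1.2542)
  v3: (1-0.356)·(-0.36,-2.28) + 0.356·(-1.64,-0.64) = (-0.8157,-1.6962)
  v4: (1-0.356)·(3.98,-0.86) + 0.356·(0.66,1.12) = (2.7981,-0.1551)
Perimeter = Σ |v_{i+1} − v_i|:
  edge 1→2: √(-3.0588² + -1.3368²) = 3.3381 (running 3.3381)
  edge 2→3: √(1.4591² + -2.9503²) = 3.2914 (running 6.6295)
  edge 3→4: √(3.6138² + 1.5410²) = 3.9286 (running 10.5581)
  edge 4→1: √(-2.0141² + 2.7460²) = 3.4055 (running 13.9636)
Perimeter = 13.9636

Perimeter at t=0.356: 13.9636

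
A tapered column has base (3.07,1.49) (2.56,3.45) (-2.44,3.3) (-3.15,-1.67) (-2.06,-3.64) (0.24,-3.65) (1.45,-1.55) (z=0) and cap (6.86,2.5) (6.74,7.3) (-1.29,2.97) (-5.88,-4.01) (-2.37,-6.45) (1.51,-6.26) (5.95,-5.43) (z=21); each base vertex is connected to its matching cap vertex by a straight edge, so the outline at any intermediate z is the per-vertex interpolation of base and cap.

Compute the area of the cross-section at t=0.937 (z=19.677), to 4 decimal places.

Cross-section at t=0.937: each vertex is (1-t)·p0[i] + t·p1[i].
  v1: (1-0.937)·(3.07,1.49) + 0.937·(6.86,2.5) = (6.6212,2.4364)
  v2: (1-0.937)·(2.56,3.45) + 0.937·(6.74,7.3) = (6.4767,7.0575)
  v3: (1-0.937)·(-2.44,3.3) + 0.937·(-1.29,2.97) = (-1.3624,2.9908)
  v4: (1-0.937)·(-3.15,-1.67) + 0.937·(-5.88,-4.01) = (-5.7080,-3.8626)
  v5: (1-0.937)·(-2.06,-3.64) + 0.937·(-2.37,-6.45) = (-2.3505,-6.2730)
  v6: (1-0.937)·(0.24,-3.65) + 0.937·(1.51,-6.26) = (1.4300,-6.0956)
  v7: (1-0.937)·(1.45,-1.55) + 0.937·(5.95,-5.43) = (5.6665,-5.1856)
Shoelace sum Σ(x_i·y_{i+1} − x_{i+1}·y_i):
  i=1: 6.6212·7.0575 − 6.4767·2.4364 = +30.9495 (running +30.9495)
  i=2: 6.4767·2.9908 − -1.3624·7.0575 = +28.9858 (running +59.9352)
  i=3: -1.3624·-3.8626 − -5.7080·2.9908 = +22.3340 (running +82.2692)
  i=4: -5.7080·-6.2730 − -2.3505·-3.8626 = +26.7273 (running +108.9965)
  i=5: -2.3505·-6.0956 − 1.4300·-6.2730 = +23.2977 (running +132.2943)
  i=6: 1.4300·-5.1856 − 5.6665·-6.0956 = +27.1252 (running +159.4195)
  i=7: 5.6665·2.4364 − 6.6212·-5.1856 = +48.1405 (running +207.5600)
Area = |Σ|/2 = |207.5600|/2 = 103.7800

Area at t=0.937: 103.7800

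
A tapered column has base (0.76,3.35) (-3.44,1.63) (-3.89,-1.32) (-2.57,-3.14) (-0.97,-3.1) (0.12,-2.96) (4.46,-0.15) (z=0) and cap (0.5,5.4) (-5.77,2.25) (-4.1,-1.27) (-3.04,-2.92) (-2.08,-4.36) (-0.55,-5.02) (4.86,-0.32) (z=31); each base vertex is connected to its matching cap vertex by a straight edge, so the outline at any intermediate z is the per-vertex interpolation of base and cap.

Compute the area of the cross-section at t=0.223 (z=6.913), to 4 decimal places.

Cross-section at t=0.223: each vertex is (1-t)·p0[i] + t·p1[i].
  v1: (1-0.223)·(0.76,3.35) + 0.223·(0.5,5.4) = (0.7020,3.8072)
  v2: (1-0.223)·(-3.44,1.63) + 0.223·(-5.77,2.25) = (-3.9596,1.7683)
  v3: (1-0.223)·(-3.89,-1.32) + 0.223·(-4.1,-1.27) = (-3.9368,-1.3089)
  v4: (1-0.223)·(-2.57,-3.14) + 0.223·(-3.04,-2.92) = (-2.6748,-3.0909)
  v5: (1-0.223)·(-0.97,-3.1) + 0.223·(-2.08,-4.36) = (-1.2175,-3.3810)
  v6: (1-0.223)·(0.12,-2.96) + 0.223·(-0.55,-5.02) = (-0.0294,-3.4194)
  v7: (1-0.223)·(4.46,-0.15) + 0.223·(4.86,-0.32) = (4.5492,-0.1879)
Shoelace sum Σ(x_i·y_{i+1} − x_{i+1}·y_i):
  i=1: 0.7020·1.7683 − -3.9596·3.8072 = +16.3161 (running +16.3161)
  i=2: -3.9596·-1.3089 − -3.9368·1.7683 = +12.1438 (running +28.4600)
  i=3: -3.9368·-3.0909 − -2.6748·-1.3089 = +8.6676 (running +37.1275)
  i=4: -2.6748·-3.3810 − -1.2175·-3.0909 = +5.2802 (running +42.4077)
  i=5: -1.2175·-3.4194 − -0.0294·-3.3810 = +4.0638 (running +46.4715)
  i=6: -0.0294·-0.1879 − 4.5492·-3.4194 = +15.5610 (running +62.0324)
  i=7: 4.5492·3.8072 − 0.7020·-0.1879 = +17.4514 (running +79.4838)
Area = |Σ|/2 = |79.4838|/2 = 39.7419

Area at t=0.223: 39.7419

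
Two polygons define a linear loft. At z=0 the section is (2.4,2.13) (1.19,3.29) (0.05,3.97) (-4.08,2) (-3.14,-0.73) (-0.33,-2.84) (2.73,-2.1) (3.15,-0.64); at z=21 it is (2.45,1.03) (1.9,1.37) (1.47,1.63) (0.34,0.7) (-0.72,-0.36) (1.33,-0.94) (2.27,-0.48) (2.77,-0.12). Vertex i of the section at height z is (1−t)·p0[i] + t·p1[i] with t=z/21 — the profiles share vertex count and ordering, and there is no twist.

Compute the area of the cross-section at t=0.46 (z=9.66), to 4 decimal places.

Area at t=0.46: 17.1880

Cross-section at t=0.46: each vertex is (1-t)·p0[i] + t·p1[i].
  v1: (1-0.46)·(2.4,2.13) + 0.46·(2.45,1.03) = (2.4230,1.6240)
  v2: (1-0.46)·(1.19,3.29) + 0.46·(1.9,1.37) = (1.5166,2.4068)
  v3: (1-0.46)·(0.05,3.97) + 0.46·(1.47,1.63) = (0.7032,2.8936)
  v4: (1-0.46)·(-4.08,2) + 0.46·(0.34,0.7) = (-2.0468,1.4020)
  v5: (1-0.46)·(-3.14,-0.73) + 0.46·(-0.72,-0.36) = (-2.0268,-0.5598)
  v6: (1-0.46)·(-0.33,-2.84) + 0.46·(1.33,-0.94) = (0.4336,-1.9660)
  v7: (1-0.46)·(2.73,-2.1) + 0.46·(2.27,-0.48) = (2.5184,-1.3548)
  v8: (1-0.46)·(3.15,-0.64) + 0.46·(2.77,-0.12) = (2.9752,-0.4008)
Shoelace sum Σ(x_i·y_{i+1} − x_{i+1}·y_i):
  i=1: 2.4230·2.4068 − 1.5166·1.6240 = +3.3687 (running +3.3687)
  i=2: 1.5166·2.8936 − 0.7032·2.4068 = +2.6960 (running +6.0647)
  i=3: 0.7032·1.4020 − -2.0468·2.8936 = +6.9085 (running +12.9732)
  i=4: -2.0468·-0.5598 − -2.0268·1.4020 = +3.9874 (running +16.9606)
  i=5: -2.0268·-1.9660 − 0.4336·-0.5598 = +4.2274 (running +21.1880)
  i=6: 0.4336·-1.3548 − 2.5184·-1.9660 = +4.3637 (running +25.5517)
  i=7: 2.5184·-0.4008 − 2.9752·-1.3548 = +3.0214 (running +28.5731)
  i=8: 2.9752·1.6240 − 2.4230·-0.4008 = +5.8029 (running +34.3760)
Area = |Σ|/2 = |34.3760|/2 = 17.1880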